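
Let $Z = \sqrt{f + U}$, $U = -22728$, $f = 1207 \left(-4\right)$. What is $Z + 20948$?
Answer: $20948 + 166 i \approx 20948.0 + 166.0 i$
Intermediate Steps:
$f = -4828$
$Z = 166 i$ ($Z = \sqrt{-4828 - 22728} = \sqrt{-27556} = 166 i \approx 166.0 i$)
$Z + 20948 = 166 i + 20948 = 20948 + 166 i$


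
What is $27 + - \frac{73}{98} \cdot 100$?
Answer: $- \frac{2327}{49} \approx -47.49$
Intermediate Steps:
$27 + - \frac{73}{98} \cdot 100 = 27 + \left(-73\right) \frac{1}{98} \cdot 100 = 27 - \frac{3650}{49} = - \frac{2327}{49}$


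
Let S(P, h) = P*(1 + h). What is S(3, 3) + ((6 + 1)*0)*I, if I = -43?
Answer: 12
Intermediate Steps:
S(3, 3) + ((6 + 1)*0)*I = 3*(1 + 3) + ((6 + 1)*0)*(-43) = 3*4 + (7*0)*(-43) = 12 + 0*(-43) = 12 + 0 = 12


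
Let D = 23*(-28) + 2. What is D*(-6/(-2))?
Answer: -1926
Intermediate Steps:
D = -642 (D = -644 + 2 = -642)
D*(-6/(-2)) = -(-3852)/(-2) = -(-3852)*(-1)/2 = -642*3 = -1926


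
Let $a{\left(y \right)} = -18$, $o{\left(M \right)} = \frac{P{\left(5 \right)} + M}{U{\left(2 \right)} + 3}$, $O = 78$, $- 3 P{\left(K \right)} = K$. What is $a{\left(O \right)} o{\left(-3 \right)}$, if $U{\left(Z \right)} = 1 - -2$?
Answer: $14$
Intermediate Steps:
$P{\left(K \right)} = - \frac{K}{3}$
$U{\left(Z \right)} = 3$ ($U{\left(Z \right)} = 1 + 2 = 3$)
$o{\left(M \right)} = - \frac{5}{18} + \frac{M}{6}$ ($o{\left(M \right)} = \frac{\left(- \frac{1}{3}\right) 5 + M}{3 + 3} = \frac{- \frac{5}{3} + M}{6} = \left(- \frac{5}{3} + M\right) \frac{1}{6} = - \frac{5}{18} + \frac{M}{6}$)
$a{\left(O \right)} o{\left(-3 \right)} = - 18 \left(- \frac{5}{18} + \frac{1}{6} \left(-3\right)\right) = - 18 \left(- \frac{5}{18} - \frac{1}{2}\right) = \left(-18\right) \left(- \frac{7}{9}\right) = 14$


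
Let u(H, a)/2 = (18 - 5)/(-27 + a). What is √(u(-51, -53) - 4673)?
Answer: I*√1869330/20 ≈ 68.362*I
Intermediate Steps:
u(H, a) = 26/(-27 + a) (u(H, a) = 2*((18 - 5)/(-27 + a)) = 2*(13/(-27 + a)) = 26/(-27 + a))
√(u(-51, -53) - 4673) = √(26/(-27 - 53) - 4673) = √(26/(-80) - 4673) = √(26*(-1/80) - 4673) = √(-13/40 - 4673) = √(-186933/40) = I*√1869330/20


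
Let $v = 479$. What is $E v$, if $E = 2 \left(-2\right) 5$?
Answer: $-9580$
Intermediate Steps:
$E = -20$ ($E = \left(-4\right) 5 = -20$)
$E v = \left(-20\right) 479 = -9580$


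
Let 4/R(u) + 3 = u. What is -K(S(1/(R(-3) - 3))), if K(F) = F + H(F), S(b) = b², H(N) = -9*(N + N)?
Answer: 153/121 ≈ 1.2645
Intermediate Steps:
R(u) = 4/(-3 + u)
H(N) = -18*N
K(F) = -17*F (K(F) = F - 18*F = -17*F)
-K(S(1/(R(-3) - 3))) = -(-17)*(1/(4/(-3 - 3) - 3))² = -(-17)*(1/(4/(-6) - 3))² = -(-17)*(1/(4*(-⅙) - 3))² = -(-17)*(1/(-⅔ - 3))² = -(-17)*(1/(-11/3))² = -(-17)*(-3/11)² = -(-17)*9/121 = -1*(-153/121) = 153/121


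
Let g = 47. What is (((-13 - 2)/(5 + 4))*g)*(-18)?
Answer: 1410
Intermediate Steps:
(((-13 - 2)/(5 + 4))*g)*(-18) = (((-13 - 2)/(5 + 4))*47)*(-18) = (-15/9*47)*(-18) = (-15*1/9*47)*(-18) = -5/3*47*(-18) = -235/3*(-18) = 1410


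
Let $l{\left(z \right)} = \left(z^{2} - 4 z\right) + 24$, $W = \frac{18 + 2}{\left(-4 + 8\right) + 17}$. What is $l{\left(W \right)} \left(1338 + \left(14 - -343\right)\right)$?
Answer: $\frac{5256760}{147} \approx 35760.0$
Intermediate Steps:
$W = \frac{20}{21}$ ($W = \frac{20}{4 + 17} = \frac{20}{21} \approx 0.95238$)
$l{\left(z \right)} = 24 + z^{2} - 4 z$
$l{\left(W \right)} \left(1338 + \left(14 - -343\right)\right) = \left(24 + \left(\frac{20}{21}\right)^{2} - \frac{80}{21}\right) \left(1338 + \left(14 - -343\right)\right) = \left(24 + \frac{400}{441} - \frac{80}{21}\right) \left(1338 + \left(14 + 343\right)\right) = \frac{9304 \left(1338 + 357\right)}{441} = \frac{9304}{441} \cdot 1695 = \frac{5256760}{147}$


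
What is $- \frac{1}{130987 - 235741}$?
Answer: $\frac{1}{104754} \approx 9.5462 \cdot 10^{-6}$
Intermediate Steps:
$- \frac{1}{130987 - 235741} = - \frac{1}{-104754} = \left(-1\right) \left(- \frac{1}{104754}\right) = \frac{1}{104754}$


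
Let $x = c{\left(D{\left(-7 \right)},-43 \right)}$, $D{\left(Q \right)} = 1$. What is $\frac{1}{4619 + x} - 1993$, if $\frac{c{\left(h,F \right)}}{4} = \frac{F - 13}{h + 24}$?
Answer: $- \frac{229695218}{115251} \approx -1993.0$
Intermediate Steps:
$c{\left(h,F \right)} = \frac{4 \left(-13 + F\right)}{24 + h}$ ($c{\left(h,F \right)} = 4 \frac{F - 13}{h + 24} = 4 \frac{-13 + F}{24 + h} = \frac{4 \left(-13 + F\right)}{24 + h}$)
$x = - \frac{224}{25}$ ($x = \frac{4 \left(-13 - 43\right)}{24 + 1} = 4 \cdot \frac{1}{25} \left(-56\right) = - \frac{224}{25} \approx -8.96$)
$\frac{1}{4619 + x} - 1993 = \frac{1}{4619 - \frac{224}{25}} - 1993 = \frac{1}{\frac{115251}{25}} - 1993 = \frac{25}{115251} - 1993 = - \frac{229695218}{115251}$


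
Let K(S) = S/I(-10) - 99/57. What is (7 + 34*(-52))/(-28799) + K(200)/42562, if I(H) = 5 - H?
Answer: 4291282013/69867353166 ≈ 0.061420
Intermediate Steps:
K(S) = -33/19 + S/15 (K(S) = S/(5 - 1*(-10)) - 99/57 = S/(5 + 10) - 99*1/57 = S/15 - 33/19 = -33/19 + S/15)
(7 + 34*(-52))/(-28799) + K(200)/42562 = (7 + 34*(-52))/(-28799) + (-33/19 + (1/15)*200)/42562 = (7 - 1768)*(-1/28799) + (-33/19 + 40/3)*(1/42562) = -1761*(-1/28799) + (661/57)*(1/42562) = 1761/28799 + 661/2426034 = 4291282013/69867353166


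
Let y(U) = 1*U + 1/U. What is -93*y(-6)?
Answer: 1147/2 ≈ 573.50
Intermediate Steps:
y(U) = U + 1/U
-93*y(-6) = -93*(-6 + 1/(-6)) = -93*(-6 - ⅙) = -93*(-37/6) = 1147/2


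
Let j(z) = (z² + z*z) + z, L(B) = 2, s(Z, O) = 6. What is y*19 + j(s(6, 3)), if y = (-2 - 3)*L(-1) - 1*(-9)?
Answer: 59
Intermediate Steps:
j(z) = z + 2*z² (j(z) = (z² + z²) + z = 2*z² + z = z + 2*z²)
y = -1 (y = (-2 - 3)*2 - 1*(-9) = -5*2 + 9 = -10 + 9 = -1)
y*19 + j(s(6, 3)) = -1*19 + 6*(1 + 2*6) = -19 + 6*(1 + 12) = -19 + 6*13 = -19 + 78 = 59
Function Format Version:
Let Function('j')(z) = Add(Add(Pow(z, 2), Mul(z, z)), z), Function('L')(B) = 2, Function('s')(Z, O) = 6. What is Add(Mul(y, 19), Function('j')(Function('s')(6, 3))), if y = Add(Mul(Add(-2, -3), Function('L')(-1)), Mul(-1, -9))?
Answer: 59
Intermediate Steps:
Function('j')(z) = Add(z, Mul(2, Pow(z, 2))) (Function('j')(z) = Add(Add(Pow(z, 2), Pow(z, 2)), z) = Add(Mul(2, Pow(z, 2)), z) = Add(z, Mul(2, Pow(z, 2))))
y = -1 (y = Add(Mul(Add(-2, -3), 2), Mul(-1, -9)) = Add(Mul(-5, 2), 9) = Add(-10, 9) = -1)
Add(Mul(y, 19), Function('j')(Function('s')(6, 3))) = Add(Mul(-1, 19), Mul(6, Add(1, Mul(2, 6)))) = Add(-19, Mul(6, Add(1, 12))) = Add(-19, Mul(6, 13)) = Add(-19, 78) = 59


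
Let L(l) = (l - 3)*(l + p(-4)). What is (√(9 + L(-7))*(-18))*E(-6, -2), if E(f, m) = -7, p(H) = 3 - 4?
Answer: 126*√89 ≈ 1188.7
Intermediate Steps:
p(H) = -1
L(l) = (-1 + l)*(-3 + l) (L(l) = (l - 3)*(l - 1) = (-3 + l)*(-1 + l) = (-1 + l)*(-3 + l))
(√(9 + L(-7))*(-18))*E(-6, -2) = (√(9 + (3 + (-7)² - 4*(-7)))*(-18))*(-7) = (√(9 + (3 + 49 + 28))*(-18))*(-7) = (√(9 + 80)*(-18))*(-7) = (√89*(-18))*(-7) = -18*√89*(-7) = 126*√89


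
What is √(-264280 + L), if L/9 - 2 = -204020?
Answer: I*√2100442 ≈ 1449.3*I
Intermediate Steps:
L = -1836162 (L = 18 + 9*(-204020) = 18 - 1836180 = -1836162)
√(-264280 + L) = √(-264280 - 1836162) = √(-2100442) = I*√2100442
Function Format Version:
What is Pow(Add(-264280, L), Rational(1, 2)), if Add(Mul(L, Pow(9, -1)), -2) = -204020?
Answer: Mul(I, Pow(2100442, Rational(1, 2))) ≈ Mul(1449.3, I)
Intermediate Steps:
L = -1836162 (L = Add(18, Mul(9, -204020)) = Add(18, -1836180) = -1836162)
Pow(Add(-264280, L), Rational(1, 2)) = Pow(Add(-264280, -1836162), Rational(1, 2)) = Pow(-2100442, Rational(1, 2)) = Mul(I, Pow(2100442, Rational(1, 2)))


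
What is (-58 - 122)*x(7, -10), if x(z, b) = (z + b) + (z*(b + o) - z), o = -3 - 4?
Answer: 23220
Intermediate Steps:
o = -7
x(z, b) = b + z*(-7 + b) (x(z, b) = (z + b) + (z*(b - 7) - z) = (b + z) + (z*(-7 + b) - z) = (b + z) + (-z + z*(-7 + b)) = b + z*(-7 + b))
(-58 - 122)*x(7, -10) = (-58 - 122)*(-10 - 7*7 - 10*7) = -180*(-10 - 49 - 70) = -180*(-129) = 23220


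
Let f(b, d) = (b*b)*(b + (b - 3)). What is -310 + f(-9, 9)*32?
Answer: -54742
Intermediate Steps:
f(b, d) = b²*(-3 + 2*b) (f(b, d) = b²*(b + (-3 + b)) = b²*(-3 + 2*b))
-310 + f(-9, 9)*32 = -310 + ((-9)²*(-3 + 2*(-9)))*32 = -310 + (81*(-3 - 18))*32 = -310 + (81*(-21))*32 = -310 - 1701*32 = -310 - 54432 = -54742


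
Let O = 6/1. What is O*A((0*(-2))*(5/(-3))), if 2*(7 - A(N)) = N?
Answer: 42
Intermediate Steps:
A(N) = 7 - N/2
O = 6 (O = 6*1 = 6)
O*A((0*(-2))*(5/(-3))) = 6*(7 - 0*(-2)*5/(-3)/2) = 6*(7 - 0*5*(-⅓)) = 6*(7 - 0*(-5)/3) = 6*(7 - ½*0) = 6*(7 + 0) = 6*7 = 42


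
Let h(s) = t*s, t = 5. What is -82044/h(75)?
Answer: -27348/125 ≈ -218.78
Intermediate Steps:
h(s) = 5*s
-82044/h(75) = -82044/(5*75) = -82044/375 = -82044*1/375 = -27348/125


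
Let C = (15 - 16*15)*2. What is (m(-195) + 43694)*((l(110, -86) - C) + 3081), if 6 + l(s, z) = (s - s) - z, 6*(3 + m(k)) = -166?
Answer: 473004890/3 ≈ 1.5767e+8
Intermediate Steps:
m(k) = -92/3 (m(k) = -3 + (1/6)*(-166) = -3 - 83/3 = -92/3)
l(s, z) = -6 - z (l(s, z) = -6 + ((s - s) - z) = -6 + (0 - z) = -6 - z)
C = -450 (C = (15 - 240)*2 = -225*2 = -450)
(m(-195) + 43694)*((l(110, -86) - C) + 3081) = (-92/3 + 43694)*(((-6 - 1*(-86)) - 1*(-450)) + 3081) = 130990*(((-6 + 86) + 450) + 3081)/3 = 130990*((80 + 450) + 3081)/3 = 130990*(530 + 3081)/3 = (130990/3)*3611 = 473004890/3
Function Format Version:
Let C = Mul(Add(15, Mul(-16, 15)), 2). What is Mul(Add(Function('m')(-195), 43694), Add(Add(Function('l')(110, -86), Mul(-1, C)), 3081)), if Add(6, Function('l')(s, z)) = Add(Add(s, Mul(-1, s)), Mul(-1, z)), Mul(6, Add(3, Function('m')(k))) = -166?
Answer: Rational(473004890, 3) ≈ 1.5767e+8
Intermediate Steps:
Function('m')(k) = Rational(-92, 3) (Function('m')(k) = Add(-3, Mul(Rational(1, 6), -166)) = Add(-3, Rational(-83, 3)) = Rational(-92, 3))
Function('l')(s, z) = Add(-6, Mul(-1, z)) (Function('l')(s, z) = Add(-6, Add(Add(s, Mul(-1, s)), Mul(-1, z))) = Add(-6, Add(0, Mul(-1, z))) = Add(-6, Mul(-1, z)))
C = -450 (C = Mul(Add(15, -240), 2) = Mul(-225, 2) = -450)
Mul(Add(Function('m')(-195), 43694), Add(Add(Function('l')(110, -86), Mul(-1, C)), 3081)) = Mul(Add(Rational(-92, 3), 43694), Add(Add(Add(-6, Mul(-1, -86)), Mul(-1, -450)), 3081)) = Mul(Rational(130990, 3), Add(Add(Add(-6, 86), 450), 3081)) = Mul(Rational(130990, 3), Add(Add(80, 450), 3081)) = Mul(Rational(130990, 3), Add(530, 3081)) = Mul(Rational(130990, 3), 3611) = Rational(473004890, 3)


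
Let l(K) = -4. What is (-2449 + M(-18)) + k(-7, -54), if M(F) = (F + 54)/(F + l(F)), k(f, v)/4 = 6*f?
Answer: -28805/11 ≈ -2618.6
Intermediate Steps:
k(f, v) = 24*f (k(f, v) = 4*(6*f) = 24*f)
M(F) = (54 + F)/(-4 + F) (M(F) = (F + 54)/(F - 4) = (54 + F)/(-4 + F))
(-2449 + M(-18)) + k(-7, -54) = (-2449 + (54 - 18)/(-4 - 18)) + 24*(-7) = (-2449 + 36/(-22)) - 168 = (-2449 - 1/22*36) - 168 = (-2449 - 18/11) - 168 = -26957/11 - 168 = -28805/11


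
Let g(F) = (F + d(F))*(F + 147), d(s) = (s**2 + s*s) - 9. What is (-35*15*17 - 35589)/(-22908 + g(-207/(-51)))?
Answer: 36449547/15293602 ≈ 2.3833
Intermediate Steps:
d(s) = -9 + 2*s**2 (d(s) = (s**2 + s**2) - 9 = 2*s**2 - 9 = -9 + 2*s**2)
g(F) = (147 + F)*(-9 + F + 2*F**2) (g(F) = (F + (-9 + 2*F**2))*(F + 147) = (-9 + F + 2*F**2)*(147 + F) = (147 + F)*(-9 + F + 2*F**2))
(-35*15*17 - 35589)/(-22908 + g(-207/(-51))) = (-35*15*17 - 35589)/(-22908 + (-1323 + 2*(-207/(-51))**3 + 138*(-207/(-51)) + 295*(-207/(-51))**2)) = (-525*17 - 35589)/(-22908 + (-1323 + 2*(-207*(-1/51))**3 + 138*(-207*(-1/51)) + 295*(-207*(-1/51))**2)) = (-8925 - 35589)/(-22908 + (-1323 + 2*(69/17)**3 + 138*(69/17) + 295*(69/17)**2)) = -44514/(-22908 + (-1323 + 2*(328509/4913) + 9522/17 + 295*(4761/289))) = -44514/(-22908 + (-1323 + 657018/4913 + 9522/17 + 1404495/289)) = -44514/(-22908 + 20785392/4913) = -44514/(-91761612/4913) = -44514*(-4913/91761612) = 36449547/15293602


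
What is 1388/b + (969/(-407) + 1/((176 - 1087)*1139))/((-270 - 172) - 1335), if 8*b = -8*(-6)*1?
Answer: 520817926058438/2251361280993 ≈ 231.33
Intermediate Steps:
b = 6 (b = (-8*(-6)*1)/8 = (48*1)/8 = (⅛)*48 = 6)
1388/b + (969/(-407) + 1/((176 - 1087)*1139))/((-270 - 172) - 1335) = 1388/6 + (969/(-407) + 1/((176 - 1087)*1139))/((-270 - 172) - 1335) = 1388*(⅙) + (969*(-1/407) + (1/1139)/(-911))/(-442 - 1335) = 694/3 + (-969/407 - 1/911*1/1139)/(-1777) = 694/3 + (-969/407 - 1/1037629)*(-1/1777) = 694/3 - 1005462908/422315003*(-1/1777) = 694/3 + 1005462908/750453760331 = 520817926058438/2251361280993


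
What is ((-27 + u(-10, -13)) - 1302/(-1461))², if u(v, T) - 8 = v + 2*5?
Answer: 77774761/237169 ≈ 327.93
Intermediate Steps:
u(v, T) = 18 + v (u(v, T) = 8 + (v + 2*5) = 8 + (v + 10) = 8 + (10 + v) = 18 + v)
((-27 + u(-10, -13)) - 1302/(-1461))² = ((-27 + (18 - 10)) - 1302/(-1461))² = ((-27 + 8) - 1302*(-1/1461))² = (-19 + 434/487)² = (-8819/487)² = 77774761/237169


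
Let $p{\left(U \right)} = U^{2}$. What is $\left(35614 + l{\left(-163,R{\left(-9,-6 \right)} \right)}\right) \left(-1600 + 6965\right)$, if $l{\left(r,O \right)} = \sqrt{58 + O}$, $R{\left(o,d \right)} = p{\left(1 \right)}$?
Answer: $191069110 + 5365 \sqrt{59} \approx 1.9111 \cdot 10^{8}$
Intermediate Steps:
$R{\left(o,d \right)} = 1$ ($R{\left(o,d \right)} = 1^{2} = 1$)
$\left(35614 + l{\left(-163,R{\left(-9,-6 \right)} \right)}\right) \left(-1600 + 6965\right) = \left(35614 + \sqrt{58 + 1}\right) \left(-1600 + 6965\right) = \left(35614 + \sqrt{59}\right) 5365 = 191069110 + 5365 \sqrt{59}$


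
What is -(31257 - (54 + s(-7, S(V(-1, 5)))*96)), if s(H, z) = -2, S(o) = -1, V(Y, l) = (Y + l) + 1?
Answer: -31395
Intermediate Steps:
V(Y, l) = 1 + Y + l
-(31257 - (54 + s(-7, S(V(-1, 5)))*96)) = -(31257 - (54 - 2*96)) = -(31257 - (54 - 192)) = -(31257 - 1*(-138)) = -(31257 + 138) = -1*31395 = -31395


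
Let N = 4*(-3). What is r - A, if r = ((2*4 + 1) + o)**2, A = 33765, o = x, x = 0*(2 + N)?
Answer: -33684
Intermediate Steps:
N = -12
x = 0 (x = 0*(2 - 12) = 0*(-10) = 0)
o = 0
r = 81 (r = ((2*4 + 1) + 0)**2 = ((8 + 1) + 0)**2 = (9 + 0)**2 = 9**2 = 81)
r - A = 81 - 1*33765 = 81 - 33765 = -33684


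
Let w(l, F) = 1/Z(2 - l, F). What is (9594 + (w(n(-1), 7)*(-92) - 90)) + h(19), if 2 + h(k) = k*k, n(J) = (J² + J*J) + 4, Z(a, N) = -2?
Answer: 9909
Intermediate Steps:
n(J) = 4 + 2*J² (n(J) = (J² + J²) + 4 = 2*J² + 4 = 4 + 2*J²)
w(l, F) = -½ (w(l, F) = 1/(-2) = -½)
h(k) = -2 + k² (h(k) = -2 + k*k = -2 + k²)
(9594 + (w(n(-1), 7)*(-92) - 90)) + h(19) = (9594 + (-½*(-92) - 90)) + (-2 + 19²) = (9594 + (46 - 90)) + (-2 + 361) = (9594 - 44) + 359 = 9550 + 359 = 9909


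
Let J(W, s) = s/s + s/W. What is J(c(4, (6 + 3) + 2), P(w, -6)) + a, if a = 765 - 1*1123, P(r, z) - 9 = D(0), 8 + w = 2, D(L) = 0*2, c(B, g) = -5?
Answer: -1794/5 ≈ -358.80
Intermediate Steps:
D(L) = 0
w = -6 (w = -8 + 2 = -6)
P(r, z) = 9 (P(r, z) = 9 + 0 = 9)
J(W, s) = 1 + s/W
a = -358 (a = 765 - 1123 = -358)
J(c(4, (6 + 3) + 2), P(w, -6)) + a = (-5 + 9)/(-5) - 358 = -1/5*4 - 358 = -4/5 - 358 = -1794/5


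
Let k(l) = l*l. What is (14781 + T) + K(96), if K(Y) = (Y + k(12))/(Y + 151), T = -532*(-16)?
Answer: 5753611/247 ≈ 23294.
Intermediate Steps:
k(l) = l²
T = 8512
K(Y) = (144 + Y)/(151 + Y) (K(Y) = (Y + 12²)/(Y + 151) = (Y + 144)/(151 + Y) = (144 + Y)/(151 + Y))
(14781 + T) + K(96) = (14781 + 8512) + (144 + 96)/(151 + 96) = 23293 + 240/247 = 5753611/247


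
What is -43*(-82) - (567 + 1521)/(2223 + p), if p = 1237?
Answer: 3049468/865 ≈ 3525.4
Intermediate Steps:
-43*(-82) - (567 + 1521)/(2223 + p) = -43*(-82) - (567 + 1521)/(2223 + 1237) = 3526 - 2088/3460 = 3526 - 1*522/865 = 3526 - 522/865 = 3049468/865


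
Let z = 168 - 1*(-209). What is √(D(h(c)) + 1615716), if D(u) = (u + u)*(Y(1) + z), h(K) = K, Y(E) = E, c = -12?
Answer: 6*√44629 ≈ 1267.5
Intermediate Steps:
z = 377 (z = 168 + 209 = 377)
D(u) = 756*u (D(u) = (u + u)*(1 + 377) = (2*u)*378 = 756*u)
√(D(h(c)) + 1615716) = √(756*(-12) + 1615716) = √(-9072 + 1615716) = √1606644 = 6*√44629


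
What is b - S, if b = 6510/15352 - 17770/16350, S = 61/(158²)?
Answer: -13026517568/19581543165 ≈ -0.66525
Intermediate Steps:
S = 61/24964 ≈ 0.0024435
b = -8318327/12550260 (b = 6510*(1/15352) - 17770*1/16350 = 3255/7676 - 1777/1635 = -8318327/12550260 ≈ -0.66280)
b - S = -8318327/12550260 - 1*61/24964 = -8318327/12550260 - 61/24964 = -13026517568/19581543165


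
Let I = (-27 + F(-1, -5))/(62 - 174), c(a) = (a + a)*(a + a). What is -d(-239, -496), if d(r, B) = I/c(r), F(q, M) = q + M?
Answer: -33/25590208 ≈ -1.2896e-6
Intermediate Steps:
c(a) = 4*a² (c(a) = (2*a)*(2*a) = 4*a²)
F(q, M) = M + q
I = 33/112 (I = (-27 + (-5 - 1))/(62 - 174) = (-27 - 6)/(-112) = -33*(-1/112) = 33/112 ≈ 0.29464)
d(r, B) = 33/(448*r²) (d(r, B) = 33/(112*((4*r²))) = 33*(1/(4*r²))/112 = 33/(448*r²))
-d(-239, -496) = -33/(448*(-239)²) = -33/(448*57121) = -1*33/25590208 = -33/25590208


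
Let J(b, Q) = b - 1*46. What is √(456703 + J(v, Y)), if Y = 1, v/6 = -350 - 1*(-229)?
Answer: 3*√50659 ≈ 675.23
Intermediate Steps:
v = -726 (v = 6*(-350 - 1*(-229)) = 6*(-350 + 229) = 6*(-121) = -726)
J(b, Q) = -46 + b (J(b, Q) = b - 46 = -46 + b)
√(456703 + J(v, Y)) = √(456703 + (-46 - 726)) = √(456703 - 772) = √455931 = 3*√50659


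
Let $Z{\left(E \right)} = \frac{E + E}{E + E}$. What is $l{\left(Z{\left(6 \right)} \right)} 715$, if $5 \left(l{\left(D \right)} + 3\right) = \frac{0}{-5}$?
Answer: $-2145$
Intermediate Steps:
$Z{\left(E \right)} = 1$ ($Z{\left(E \right)} = \frac{2 E}{2 E} = 2 E \frac{1}{2 E} = 1$)
$l{\left(D \right)} = -3$ ($l{\left(D \right)} = -3 + \frac{0 \frac{1}{-5}}{5} = -3 + \frac{0 \left(- \frac{1}{5}\right)}{5} = -3 + \frac{1}{5} \cdot 0 = -3 + 0 = -3$)
$l{\left(Z{\left(6 \right)} \right)} 715 = \left(-3\right) 715 = -2145$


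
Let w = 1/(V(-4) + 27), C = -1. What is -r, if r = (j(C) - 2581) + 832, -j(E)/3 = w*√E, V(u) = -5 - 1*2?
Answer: 1749 + 3*I/20 ≈ 1749.0 + 0.15*I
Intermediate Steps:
V(u) = -7 (V(u) = -5 - 2 = -7)
w = 1/20 (w = 1/(-7 + 27) = 1/20 ≈ 0.050000)
j(E) = -3*√E/20
r = -1749 - 3*I/20 (r = (-3*I/20 - 2581) + 832 = (-2581 - 3*I/20) + 832 = -1749 - 3*I/20 ≈ -1749.0 - 0.15*I)
-r = -(-1749 - 3*I/20) = 1749 + 3*I/20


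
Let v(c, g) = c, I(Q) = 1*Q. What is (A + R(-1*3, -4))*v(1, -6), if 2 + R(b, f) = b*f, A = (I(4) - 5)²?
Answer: 11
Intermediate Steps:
I(Q) = Q
A = 1 (A = (4 - 5)² = (-1)² = 1)
R(b, f) = -2 + b*f
(A + R(-1*3, -4))*v(1, -6) = (1 + (-2 - 1*3*(-4)))*1 = (1 + (-2 - 3*(-4)))*1 = (1 + (-2 + 12))*1 = (1 + 10)*1 = 11*1 = 11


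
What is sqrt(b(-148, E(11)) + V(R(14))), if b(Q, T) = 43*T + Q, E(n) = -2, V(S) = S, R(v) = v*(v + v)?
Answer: sqrt(158) ≈ 12.570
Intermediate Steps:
R(v) = 2*v**2 (R(v) = v*(2*v) = 2*v**2)
b(Q, T) = Q + 43*T
sqrt(b(-148, E(11)) + V(R(14))) = sqrt((-148 + 43*(-2)) + 2*14**2) = sqrt((-148 - 86) + 2*196) = sqrt(-234 + 392) = sqrt(158)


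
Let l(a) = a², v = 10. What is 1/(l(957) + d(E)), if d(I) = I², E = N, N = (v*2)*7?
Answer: 1/935449 ≈ 1.0690e-6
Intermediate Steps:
N = 140 (N = (10*2)*7 = 20*7 = 140)
E = 140
1/(l(957) + d(E)) = 1/(957² + 140²) = 1/(915849 + 19600) = 1/935449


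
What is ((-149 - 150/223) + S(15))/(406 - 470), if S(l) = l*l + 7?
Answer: -18359/14272 ≈ -1.2864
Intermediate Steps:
S(l) = 7 + l**2 (S(l) = l**2 + 7 = 7 + l**2)
((-149 - 150/223) + S(15))/(406 - 470) = ((-149 - 150/223) + (7 + 15**2))/(406 - 470) = ((-149 - 150*1/223) + (7 + 225))/(-64) = ((-149 - 150/223) + 232)*(-1/64) = (-33377/223 + 232)*(-1/64) = (18359/223)*(-1/64) = -18359/14272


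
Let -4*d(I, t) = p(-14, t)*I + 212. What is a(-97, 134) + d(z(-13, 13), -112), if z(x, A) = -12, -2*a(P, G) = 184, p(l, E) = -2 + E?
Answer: -487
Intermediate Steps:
a(P, G) = -92 (a(P, G) = -½*184 = -92)
d(I, t) = -53 - I*(-2 + t)/4 (d(I, t) = -((-2 + t)*I + 212)/4 = -(I*(-2 + t) + 212)/4 = -(212 + I*(-2 + t))/4 = -53 - I*(-2 + t)/4)
a(-97, 134) + d(z(-13, 13), -112) = -92 + (-53 - ¼*(-12)*(-2 - 112)) = -92 + (-53 - ¼*(-12)*(-114)) = -92 + (-53 - 342) = -92 - 395 = -487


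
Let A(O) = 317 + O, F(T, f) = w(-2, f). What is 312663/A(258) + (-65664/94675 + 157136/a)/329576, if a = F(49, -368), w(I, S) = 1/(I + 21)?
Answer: 49592152599023/89707497425 ≈ 552.82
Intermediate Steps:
w(I, S) = 1/(21 + I)
F(T, f) = 1/19 (F(T, f) = 1/(21 - 2) = 1/19)
a = 1/19 ≈ 0.052632
312663/A(258) + (-65664/94675 + 157136/a)/329576 = 312663/(317 + 258) + (-65664/94675 + 157136/(1/19))/329576 = 312663/575 + (-65664*1/94675 + 157136*19)*(1/329576) = 312663*(1/575) + (-65664/94675 + 2985584)*(1/329576) = 312663/575 + (282660099536/94675)*(1/329576) = 312663/575 + 35332512442/3900325975 = 49592152599023/89707497425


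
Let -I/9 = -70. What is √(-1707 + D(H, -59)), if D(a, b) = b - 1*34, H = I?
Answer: 30*I*√2 ≈ 42.426*I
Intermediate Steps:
I = 630 (I = -9*(-70) = 630)
H = 630
D(a, b) = -34 + b (D(a, b) = b - 34 = -34 + b)
√(-1707 + D(H, -59)) = √(-1707 + (-34 - 59)) = √(-1707 - 93) = √(-1800) = 30*I*√2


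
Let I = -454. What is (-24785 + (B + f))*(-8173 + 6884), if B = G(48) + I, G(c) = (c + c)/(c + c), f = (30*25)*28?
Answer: 5462782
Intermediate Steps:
f = 21000 (f = 750*28 = 21000)
G(c) = 1 (G(c) = (2*c)/((2*c)) = (2*c)*(1/(2*c)) = 1)
B = -453 (B = 1 - 454 = -453)
(-24785 + (B + f))*(-8173 + 6884) = (-24785 + (-453 + 21000))*(-8173 + 6884) = (-24785 + 20547)*(-1289) = -4238*(-1289) = 5462782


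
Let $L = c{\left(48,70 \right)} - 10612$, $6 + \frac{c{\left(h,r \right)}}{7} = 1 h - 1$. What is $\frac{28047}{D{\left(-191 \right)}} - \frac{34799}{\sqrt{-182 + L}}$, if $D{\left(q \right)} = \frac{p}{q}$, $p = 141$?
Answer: $- \frac{1785659}{47} + \frac{34799 i \sqrt{10507}}{10507} \approx -37993.0 + 339.49 i$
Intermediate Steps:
$c{\left(h,r \right)} = -49 + 7 h$ ($c{\left(h,r \right)} = -42 + 7 \left(1 h - 1\right) = -42 + 7 \left(h - 1\right) = -42 + 7 \left(-1 + h\right) = -42 + \left(-7 + 7 h\right) = -49 + 7 h$)
$D{\left(q \right)} = \frac{141}{q}$
$L = -10325$ ($L = \left(-49 + 7 \cdot 48\right) - 10612 = \left(-49 + 336\right) - 10612 = 287 - 10612 = -10325$)
$\frac{28047}{D{\left(-191 \right)}} - \frac{34799}{\sqrt{-182 + L}} = \frac{28047}{141 \frac{1}{-191}} - \frac{34799}{\sqrt{-182 - 10325}} = \frac{28047}{141 \left(- \frac{1}{191}\right)} - \frac{34799}{\sqrt{-10507}} = \frac{28047}{- \frac{141}{191}} - \frac{34799}{i \sqrt{10507}} = 28047 \left(- \frac{191}{141}\right) - 34799 \left(- \frac{i \sqrt{10507}}{10507}\right) = - \frac{1785659}{47} + \frac{34799 i \sqrt{10507}}{10507}$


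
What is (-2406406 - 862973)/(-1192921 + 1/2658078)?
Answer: 8690264393562/3170877065837 ≈ 2.7407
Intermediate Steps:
(-2406406 - 862973)/(-1192921 + 1/2658078) = -3269379/(-1192921 + 1/2658078) = -3269379/(-3170877065837/2658078) = -3269379*(-2658078/3170877065837) = 8690264393562/3170877065837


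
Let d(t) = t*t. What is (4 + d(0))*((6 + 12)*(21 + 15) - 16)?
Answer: 2528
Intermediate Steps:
d(t) = t**2
(4 + d(0))*((6 + 12)*(21 + 15) - 16) = (4 + 0**2)*((6 + 12)*(21 + 15) - 16) = (4 + 0)*(18*36 - 16) = 4*(648 - 16) = 4*632 = 2528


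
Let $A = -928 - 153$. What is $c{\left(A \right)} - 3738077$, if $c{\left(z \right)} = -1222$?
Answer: $-3739299$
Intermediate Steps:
$A = -1081$
$c{\left(A \right)} - 3738077 = -1222 - 3738077 = -3739299$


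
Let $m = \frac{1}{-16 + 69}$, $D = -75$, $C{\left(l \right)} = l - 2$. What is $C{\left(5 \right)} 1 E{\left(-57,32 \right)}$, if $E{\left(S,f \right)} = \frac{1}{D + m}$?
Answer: $- \frac{159}{3974} \approx -0.04001$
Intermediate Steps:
$C{\left(l \right)} = -2 + l$ ($C{\left(l \right)} = l - 2 = -2 + l$)
$m = \frac{1}{53} \approx 0.018868$
$E{\left(S,f \right)} = - \frac{53}{3974}$ ($E{\left(S,f \right)} = \frac{1}{-75 + \frac{1}{53}} = \frac{1}{- \frac{3974}{53}} = - \frac{53}{3974}$)
$C{\left(5 \right)} 1 E{\left(-57,32 \right)} = \left(-2 + 5\right) 1 \left(- \frac{53}{3974}\right) = 3 \cdot 1 \left(- \frac{53}{3974}\right) = 3 \left(- \frac{53}{3974}\right) = - \frac{159}{3974}$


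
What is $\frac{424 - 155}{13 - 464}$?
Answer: $- \frac{269}{451} \approx -0.59645$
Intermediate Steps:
$\frac{424 - 155}{13 - 464} = \frac{269}{-451} = 269 \left(- \frac{1}{451}\right) = - \frac{269}{451}$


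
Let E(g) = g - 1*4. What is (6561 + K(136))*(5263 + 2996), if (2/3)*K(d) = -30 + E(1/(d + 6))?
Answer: 15269594337/284 ≈ 5.3766e+7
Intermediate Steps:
E(g) = -4 + g (E(g) = g - 4 = -4 + g)
K(d) = -51 + 3/(2*(6 + d)) (K(d) = 3*(-30 + (-4 + 1/(d + 6)))/2 = 3*(-30 + (-4 + 1/(6 + d)))/2 = 3*(-34 + 1/(6 + d))/2 = -51 + 3/(2*(6 + d)))
(6561 + K(136))*(5263 + 2996) = (6561 + 3*(-203 - 34*136)/(2*(6 + 136)))*(5263 + 2996) = (6561 + (3/2)*(-203 - 4624)/142)*8259 = (6561 + (3/2)*(1/142)*(-4827))*8259 = (6561 - 14481/284)*8259 = (1848843/284)*8259 = 15269594337/284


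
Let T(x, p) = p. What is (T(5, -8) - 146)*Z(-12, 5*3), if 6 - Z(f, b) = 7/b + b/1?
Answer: 21868/15 ≈ 1457.9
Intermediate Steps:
Z(f, b) = 6 - b - 7/b (Z(f, b) = 6 - (7/b + b/1) = 6 - (7/b + b*1) = 6 - (7/b + b) = 6 - (b + 7/b) = 6 + (-b - 7/b) = 6 - b - 7/b)
(T(5, -8) - 146)*Z(-12, 5*3) = (-8 - 146)*(6 - 5*3 - 7/(5*3)) = -154*(6 - 1*15 - 7/15) = -154*(6 - 15 - 7*1/15) = -154*(6 - 15 - 7/15) = -154*(-142/15) = 21868/15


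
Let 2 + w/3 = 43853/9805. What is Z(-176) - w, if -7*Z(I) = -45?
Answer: -67878/68635 ≈ -0.98897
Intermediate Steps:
Z(I) = 45/7 (Z(I) = -⅐*(-45) = 45/7)
w = 72729/9805 (w = -6 + 3*(43853/9805) = -6 + 131559/9805 = 72729/9805 ≈ 7.4175)
Z(-176) - w = 45/7 - 1*72729/9805 = 45/7 - 72729/9805 = -67878/68635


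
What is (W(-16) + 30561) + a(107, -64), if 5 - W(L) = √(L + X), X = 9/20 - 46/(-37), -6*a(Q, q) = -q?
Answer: 91666/3 - I*√1958595/370 ≈ 30555.0 - 3.7824*I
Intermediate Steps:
a(Q, q) = q/6 (a(Q, q) = -(-1)*q/6 = q/6)
X = 1253/740 (X = 9*(1/20) - 46*(-1/37) = 9/20 + 46/37 = 1253/740 ≈ 1.6932)
W(L) = 5 - √(1253/740 + L) (W(L) = 5 - √(L + 1253/740) = 5 - √(1253/740 + L))
(W(-16) + 30561) + a(107, -64) = ((5 - √(231805 + 136900*(-16))/370) + 30561) + (⅙)*(-64) = ((5 - √(231805 - 2190400)/370) + 30561) - 32/3 = ((5 - I*√1958595/370) + 30561) - 32/3 = (30566 - I*√1958595/370) - 32/3 = 91666/3 - I*√1958595/370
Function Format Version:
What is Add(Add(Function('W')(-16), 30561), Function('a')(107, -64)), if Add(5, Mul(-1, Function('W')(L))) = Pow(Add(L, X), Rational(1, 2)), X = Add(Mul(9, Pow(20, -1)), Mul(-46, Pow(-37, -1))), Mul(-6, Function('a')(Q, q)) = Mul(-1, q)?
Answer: Add(Rational(91666, 3), Mul(Rational(-1, 370), I, Pow(1958595, Rational(1, 2)))) ≈ Add(30555., Mul(-3.7824, I))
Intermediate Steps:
Function('a')(Q, q) = Mul(Rational(1, 6), q) (Function('a')(Q, q) = Mul(Rational(-1, 6), Mul(-1, q)) = Mul(Rational(1, 6), q))
X = Rational(1253, 740) (X = Add(Mul(9, Rational(1, 20)), Mul(-46, Rational(-1, 37))) = Add(Rational(9, 20), Rational(46, 37)) = Rational(1253, 740) ≈ 1.6932)
Function('W')(L) = Add(5, Mul(-1, Pow(Add(Rational(1253, 740), L), Rational(1, 2)))) (Function('W')(L) = Add(5, Mul(-1, Pow(Add(L, Rational(1253, 740)), Rational(1, 2)))) = Add(5, Mul(-1, Pow(Add(Rational(1253, 740), L), Rational(1, 2)))))
Add(Add(Function('W')(-16), 30561), Function('a')(107, -64)) = Add(Add(Add(5, Mul(Rational(-1, 370), Pow(Add(231805, Mul(136900, -16)), Rational(1, 2)))), 30561), Mul(Rational(1, 6), -64)) = Add(Add(Add(5, Mul(Rational(-1, 370), Pow(Add(231805, -2190400), Rational(1, 2)))), 30561), Rational(-32, 3)) = Add(Add(Add(5, Mul(Rational(-1, 370), Pow(-1958595, Rational(1, 2)))), 30561), Rational(-32, 3)) = Add(Add(Add(5, Mul(Rational(-1, 370), Mul(I, Pow(1958595, Rational(1, 2))))), 30561), Rational(-32, 3)) = Add(Add(Add(5, Mul(Rational(-1, 370), I, Pow(1958595, Rational(1, 2)))), 30561), Rational(-32, 3)) = Add(Add(30566, Mul(Rational(-1, 370), I, Pow(1958595, Rational(1, 2)))), Rational(-32, 3)) = Add(Rational(91666, 3), Mul(Rational(-1, 370), I, Pow(1958595, Rational(1, 2))))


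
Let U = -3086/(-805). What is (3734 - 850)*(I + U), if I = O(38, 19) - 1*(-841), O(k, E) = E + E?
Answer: 292800572/115 ≈ 2.5461e+6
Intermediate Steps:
O(k, E) = 2*E
U = 3086/805 (U = -3086*(-1/805) = 3086/805 ≈ 3.8335)
I = 879 (I = 2*19 - 1*(-841) = 38 + 841 = 879)
(3734 - 850)*(I + U) = (3734 - 850)*(879 + 3086/805) = 2884*(710681/805) = 292800572/115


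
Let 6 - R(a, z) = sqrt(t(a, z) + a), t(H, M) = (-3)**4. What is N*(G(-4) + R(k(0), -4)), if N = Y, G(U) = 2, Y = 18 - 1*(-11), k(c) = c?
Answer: -29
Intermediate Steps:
Y = 29 (Y = 18 + 11 = 29)
t(H, M) = 81
R(a, z) = 6 - sqrt(81 + a)
N = 29
N*(G(-4) + R(k(0), -4)) = 29*(2 + (6 - sqrt(81 + 0))) = 29*(2 + (6 - sqrt(81))) = 29*(2 + (6 - 1*9)) = 29*(2 + (6 - 9)) = 29*(2 - 3) = 29*(-1) = -29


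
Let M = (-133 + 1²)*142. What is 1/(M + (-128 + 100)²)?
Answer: -1/17960 ≈ -5.5679e-5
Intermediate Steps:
M = -18744 (M = (-133 + 1)*142 = -132*142 = -18744)
1/(M + (-128 + 100)²) = 1/(-18744 + (-128 + 100)²) = 1/(-18744 + (-28)²) = 1/(-18744 + 784) = 1/(-17960) = -1/17960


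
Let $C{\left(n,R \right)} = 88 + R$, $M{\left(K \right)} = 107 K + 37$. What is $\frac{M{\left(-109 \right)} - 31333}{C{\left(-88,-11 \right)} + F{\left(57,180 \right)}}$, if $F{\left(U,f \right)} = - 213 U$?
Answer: $\frac{42959}{12064} \approx 3.5609$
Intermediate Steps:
$M{\left(K \right)} = 37 + 107 K$
$\frac{M{\left(-109 \right)} - 31333}{C{\left(-88,-11 \right)} + F{\left(57,180 \right)}} = \frac{\left(37 + 107 \left(-109\right)\right) - 31333}{\left(88 - 11\right) - 12141} = \frac{\left(37 - 11663\right) - 31333}{77 - 12141} = \frac{-11626 - 31333}{-12064} = \left(-42959\right) \left(- \frac{1}{12064}\right) = \frac{42959}{12064}$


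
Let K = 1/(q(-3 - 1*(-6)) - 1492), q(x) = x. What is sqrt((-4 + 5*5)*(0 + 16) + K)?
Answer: sqrt(744951167)/1489 ≈ 18.330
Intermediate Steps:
K = -1/1489 (K = 1/((-3 - 1*(-6)) - 1492) = 1/((-3 + 6) - 1492) = 1/(3 - 1492) = 1/(-1489) = -1/1489 ≈ -0.00067159)
sqrt((-4 + 5*5)*(0 + 16) + K) = sqrt((-4 + 5*5)*(0 + 16) - 1/1489) = sqrt((-4 + 25)*16 - 1/1489) = sqrt(21*16 - 1/1489) = sqrt(336 - 1/1489) = sqrt(500303/1489) = sqrt(744951167)/1489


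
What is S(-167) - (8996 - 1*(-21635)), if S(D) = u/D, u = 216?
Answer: -5115593/167 ≈ -30632.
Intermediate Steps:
S(D) = 216/D
S(-167) - (8996 - 1*(-21635)) = 216/(-167) - (8996 - 1*(-21635)) = 216*(-1/167) - (8996 + 21635) = -216/167 - 1*30631 = -216/167 - 30631 = -5115593/167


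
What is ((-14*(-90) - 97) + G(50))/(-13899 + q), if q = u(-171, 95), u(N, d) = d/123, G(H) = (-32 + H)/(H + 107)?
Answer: -22460907/268388674 ≈ -0.083688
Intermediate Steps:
G(H) = (-32 + H)/(107 + H)
u(N, d) = d/123 (u(N, d) = d*(1/123) = d/123)
q = 95/123 (q = (1/123)*95 = 95/123 ≈ 0.77236)
((-14*(-90) - 97) + G(50))/(-13899 + q) = ((-14*(-90) - 97) + (-32 + 50)/(107 + 50))/(-13899 + 95/123) = ((1260 - 97) + 18/157)/(-1709482/123) = (1163 + (1/157)*18)*(-123/1709482) = (1163 + 18/157)*(-123/1709482) = (182609/157)*(-123/1709482) = -22460907/268388674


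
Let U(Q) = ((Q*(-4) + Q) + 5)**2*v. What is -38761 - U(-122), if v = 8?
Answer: -1139889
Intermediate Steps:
U(Q) = 8*(5 - 3*Q)**2 (U(Q) = ((Q*(-4) + Q) + 5)**2*8 = ((-4*Q + Q) + 5)**2*8 = (-3*Q + 5)**2*8 = (5 - 3*Q)**2*8 = 8*(5 - 3*Q)**2)
-38761 - U(-122) = -38761 - 8*(-5 + 3*(-122))**2 = -38761 - 8*(-5 - 366)**2 = -38761 - 8*(-371)**2 = -38761 - 8*137641 = -38761 - 1*1101128 = -38761 - 1101128 = -1139889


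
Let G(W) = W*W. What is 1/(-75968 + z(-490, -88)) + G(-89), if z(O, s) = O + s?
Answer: 606320865/76546 ≈ 7921.0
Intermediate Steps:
G(W) = W**2
1/(-75968 + z(-490, -88)) + G(-89) = 1/(-75968 + (-490 - 88)) + (-89)**2 = 1/(-75968 - 578) + 7921 = 1/(-76546) + 7921 = -1/76546 + 7921 = 606320865/76546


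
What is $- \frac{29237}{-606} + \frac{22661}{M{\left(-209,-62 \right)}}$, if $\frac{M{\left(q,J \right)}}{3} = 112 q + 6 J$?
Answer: $\frac{345339169}{7205340} \approx 47.928$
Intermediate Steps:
$M{\left(q,J \right)} = 18 J + 336 q$ ($M{\left(q,J \right)} = 3 \left(112 q + 6 J\right) = 3 \left(6 J + 112 q\right) = 18 J + 336 q$)
$- \frac{29237}{-606} + \frac{22661}{M{\left(-209,-62 \right)}} = - \frac{29237}{-606} + \frac{22661}{18 \left(-62\right) + 336 \left(-209\right)} = \left(-29237\right) \left(- \frac{1}{606}\right) + \frac{22661}{-1116 - 70224} = \frac{29237}{606} + \frac{22661}{-71340} = \frac{29237}{606} + 22661 \left(- \frac{1}{71340}\right) = \frac{29237}{606} - \frac{22661}{71340} = \frac{345339169}{7205340}$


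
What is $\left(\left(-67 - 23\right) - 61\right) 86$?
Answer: $-12986$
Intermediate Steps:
$\left(\left(-67 - 23\right) - 61\right) 86 = \left(-90 - 61\right) 86 = \left(-151\right) 86 = -12986$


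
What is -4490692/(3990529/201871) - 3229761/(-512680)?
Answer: -464752287257468191/2045864407720 ≈ -2.2717e+5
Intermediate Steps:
-4490692/(3990529/201871) - 3229761/(-512680) = -4490692/(3990529*(1/201871)) - 3229761*(-1/512680) = -4490692/3990529/201871 + 3229761/512680 = -4490692*201871/3990529 + 3229761/512680 = -906540484732/3990529 + 3229761/512680 = -464752287257468191/2045864407720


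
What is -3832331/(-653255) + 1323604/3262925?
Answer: 2673851911839/426304414175 ≈ 6.2722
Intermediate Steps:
-3832331/(-653255) + 1323604/3262925 = -3832331*(-1/653255) + 1323604*(1/3262925) = 3832331/653255 + 1323604/3262925 = 2673851911839/426304414175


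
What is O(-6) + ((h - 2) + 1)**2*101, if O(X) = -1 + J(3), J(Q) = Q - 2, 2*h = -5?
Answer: 4949/4 ≈ 1237.3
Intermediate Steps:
h = -5/2 (h = (1/2)*(-5) = -5/2 ≈ -2.5000)
J(Q) = -2 + Q
O(X) = 0 (O(X) = -1 + (-2 + 3) = -1 + 1 = 0)
O(-6) + ((h - 2) + 1)**2*101 = 0 + ((-5/2 - 2) + 1)**2*101 = 0 + (-9/2 + 1)**2*101 = 0 + (-7/2)**2*101 = 0 + (49/4)*101 = 0 + 4949/4 = 4949/4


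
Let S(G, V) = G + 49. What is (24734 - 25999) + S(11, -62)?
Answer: -1205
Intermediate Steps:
S(G, V) = 49 + G
(24734 - 25999) + S(11, -62) = (24734 - 25999) + (49 + 11) = -1265 + 60 = -1205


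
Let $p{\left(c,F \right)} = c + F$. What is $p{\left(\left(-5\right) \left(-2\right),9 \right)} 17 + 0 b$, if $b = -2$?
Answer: $323$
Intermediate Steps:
$p{\left(c,F \right)} = F + c$
$p{\left(\left(-5\right) \left(-2\right),9 \right)} 17 + 0 b = \left(9 - -10\right) 17 + 0 \left(-2\right) = \left(9 + 10\right) 17 + 0 = 19 \cdot 17 + 0 = 323 + 0 = 323$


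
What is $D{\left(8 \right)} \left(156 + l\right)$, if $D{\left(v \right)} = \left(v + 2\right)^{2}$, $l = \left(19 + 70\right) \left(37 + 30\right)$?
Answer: $611900$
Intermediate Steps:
$l = 5963$ ($l = 89 \cdot 67 = 5963$)
$D{\left(v \right)} = \left(2 + v\right)^{2}$
$D{\left(8 \right)} \left(156 + l\right) = \left(2 + 8\right)^{2} \left(156 + 5963\right) = 10^{2} \cdot 6119 = 100 \cdot 6119 = 611900$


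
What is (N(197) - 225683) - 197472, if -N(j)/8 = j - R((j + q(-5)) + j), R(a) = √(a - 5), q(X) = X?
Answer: -424731 + 64*√6 ≈ -4.2457e+5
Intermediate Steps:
R(a) = √(-5 + a)
N(j) = -8*j + 8*√(-10 + 2*j) (N(j) = -8*(j - √(-5 + ((j - 5) + j))) = -8*(j - √(-5 + ((-5 + j) + j))) = -8*(j - √(-5 + (-5 + 2*j))) = -8*(j - √(-10 + 2*j)) = -8*j + 8*√(-10 + 2*j))
(N(197) - 225683) - 197472 = ((-8*197 + 8*√(-10 + 2*197)) - 225683) - 197472 = ((-1576 + 8*√(-10 + 394)) - 225683) - 197472 = ((-1576 + 8*√384) - 225683) - 197472 = ((-1576 + 8*(8*√6)) - 225683) - 197472 = ((-1576 + 64*√6) - 225683) - 197472 = (-227259 + 64*√6) - 197472 = -424731 + 64*√6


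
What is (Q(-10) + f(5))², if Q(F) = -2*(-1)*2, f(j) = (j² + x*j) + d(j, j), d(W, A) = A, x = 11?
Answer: 7921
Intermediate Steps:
f(j) = j² + 12*j (f(j) = (j² + 11*j) + j = j² + 12*j)
Q(F) = 4 (Q(F) = 2*2 = 4)
(Q(-10) + f(5))² = (4 + 5*(12 + 5))² = (4 + 5*17)² = (4 + 85)² = 89² = 7921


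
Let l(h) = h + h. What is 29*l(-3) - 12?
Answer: -186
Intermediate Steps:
l(h) = 2*h
29*l(-3) - 12 = 29*(2*(-3)) - 12 = 29*(-6) - 12 = -174 - 12 = -186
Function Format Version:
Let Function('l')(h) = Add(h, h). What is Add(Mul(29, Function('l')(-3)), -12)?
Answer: -186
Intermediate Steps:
Function('l')(h) = Mul(2, h)
Add(Mul(29, Function('l')(-3)), -12) = Add(Mul(29, Mul(2, -3)), -12) = Add(Mul(29, -6), -12) = Add(-174, -12) = -186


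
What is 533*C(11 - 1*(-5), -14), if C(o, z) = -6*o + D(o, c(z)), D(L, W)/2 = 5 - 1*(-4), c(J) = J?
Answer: -41574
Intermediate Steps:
D(L, W) = 18 (D(L, W) = 2*(5 - 1*(-4)) = 2*(5 + 4) = 2*9 = 18)
C(o, z) = 18 - 6*o (C(o, z) = -6*o + 18 = 18 - 6*o)
533*C(11 - 1*(-5), -14) = 533*(18 - 6*(11 - 1*(-5))) = 533*(18 - 6*(11 + 5)) = 533*(18 - 6*16) = 533*(18 - 96) = 533*(-78) = -41574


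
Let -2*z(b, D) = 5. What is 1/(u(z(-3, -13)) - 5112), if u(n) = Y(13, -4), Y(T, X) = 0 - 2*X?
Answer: -1/5104 ≈ -0.00019592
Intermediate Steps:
z(b, D) = -5/2 (z(b, D) = -½*5 = -5/2)
Y(T, X) = -2*X
u(n) = 8 (u(n) = -2*(-4) = 8)
1/(u(z(-3, -13)) - 5112) = 1/(8 - 5112) = 1/(-5104) = -1/5104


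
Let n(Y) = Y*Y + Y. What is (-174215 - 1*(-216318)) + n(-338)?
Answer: 156009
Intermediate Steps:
n(Y) = Y + Y² (n(Y) = Y² + Y = Y + Y²)
(-174215 - 1*(-216318)) + n(-338) = (-174215 - 1*(-216318)) - 338*(1 - 338) = (-174215 + 216318) - 338*(-337) = 42103 + 113906 = 156009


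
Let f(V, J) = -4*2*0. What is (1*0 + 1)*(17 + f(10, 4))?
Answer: 17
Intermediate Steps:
f(V, J) = 0 (f(V, J) = -8*0 = 0)
(1*0 + 1)*(17 + f(10, 4)) = (1*0 + 1)*(17 + 0) = (0 + 1)*17 = 1*17 = 17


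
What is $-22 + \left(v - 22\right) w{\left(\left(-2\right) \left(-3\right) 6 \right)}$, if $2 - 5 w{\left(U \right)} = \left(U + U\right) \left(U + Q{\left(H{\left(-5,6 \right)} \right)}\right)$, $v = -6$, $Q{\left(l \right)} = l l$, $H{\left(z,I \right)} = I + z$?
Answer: $\frac{74426}{5} \approx 14885.0$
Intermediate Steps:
$Q{\left(l \right)} = l^{2}$
$w{\left(U \right)} = \frac{2}{5} - \frac{2 U \left(1 + U\right)}{5}$ ($w{\left(U \right)} = \frac{2}{5} - \frac{\left(U + U\right) \left(U + \left(6 - 5\right)^{2}\right)}{5} = \frac{2}{5} - \frac{2 U \left(U + 1^{2}\right)}{5} = \frac{2}{5} - \frac{2 U \left(U + 1\right)}{5} = \frac{2}{5} - \frac{2 U \left(1 + U\right)}{5}$)
$-22 + \left(v - 22\right) w{\left(\left(-2\right) \left(-3\right) 6 \right)} = -22 + \left(-6 - 22\right) \left(\frac{2}{5} - \frac{2 \left(-2\right) \left(-3\right) 6}{5} - \frac{2 \left(\left(-2\right) \left(-3\right) 6\right)^{2}}{5}\right) = -22 + \left(-6 - 22\right) \left(\frac{2}{5} - \frac{2 \cdot 6 \cdot 6}{5} - \frac{2 \left(6 \cdot 6\right)^{2}}{5}\right) = -22 - 28 \left(\frac{2}{5} - \frac{72}{5} - \frac{2 \cdot 36^{2}}{5}\right) = -22 - 28 \left(\frac{2}{5} - \frac{72}{5} - \frac{2592}{5}\right) = -22 - - \frac{74536}{5} = -22 + \frac{74536}{5} = \frac{74426}{5}$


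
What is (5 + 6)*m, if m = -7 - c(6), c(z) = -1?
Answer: -66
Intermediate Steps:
m = -6 (m = -7 - 1*(-1) = -7 + 1 = -6)
(5 + 6)*m = (5 + 6)*(-6) = 11*(-6) = -66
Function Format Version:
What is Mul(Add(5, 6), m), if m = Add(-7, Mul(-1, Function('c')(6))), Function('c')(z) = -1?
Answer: -66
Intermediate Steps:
m = -6 (m = Add(-7, Mul(-1, -1)) = Add(-7, 1) = -6)
Mul(Add(5, 6), m) = Mul(Add(5, 6), -6) = Mul(11, -6) = -66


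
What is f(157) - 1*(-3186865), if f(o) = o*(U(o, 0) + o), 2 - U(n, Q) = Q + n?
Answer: 3187179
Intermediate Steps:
U(n, Q) = 2 - Q - n (U(n, Q) = 2 - (Q + n) = 2 + (-Q - n) = 2 - Q - n)
f(o) = 2*o (f(o) = o*((2 - 1*0 - o) + o) = o*((2 + 0 - o) + o) = o*((2 - o) + o) = o*2 = 2*o)
f(157) - 1*(-3186865) = 2*157 - 1*(-3186865) = 314 + 3186865 = 3187179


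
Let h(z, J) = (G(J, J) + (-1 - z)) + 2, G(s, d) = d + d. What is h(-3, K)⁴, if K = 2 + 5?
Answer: 104976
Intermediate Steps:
K = 7
G(s, d) = 2*d
h(z, J) = 1 - z + 2*J (h(z, J) = (2*J + (-1 - z)) + 2 = (-1 - z + 2*J) + 2 = 1 - z + 2*J)
h(-3, K)⁴ = (1 - 1*(-3) + 2*7)⁴ = (1 + 3 + 14)⁴ = 18⁴ = 104976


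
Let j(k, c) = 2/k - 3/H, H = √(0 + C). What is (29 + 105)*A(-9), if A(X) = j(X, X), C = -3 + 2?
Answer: -268/9 + 402*I ≈ -29.778 + 402.0*I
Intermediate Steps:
C = -1
H = I (H = √(0 - 1) = √(-1) = I ≈ 1.0*I)
j(k, c) = 2/k + 3*I (j(k, c) = 2/k - 3*(-I) = 2/k - (-3)*I = 2/k + 3*I)
A(X) = 2/X + 3*I
(29 + 105)*A(-9) = (29 + 105)*(2/(-9) + 3*I) = 134*(2*(-⅑) + 3*I) = 134*(-2/9 + 3*I) = -268/9 + 402*I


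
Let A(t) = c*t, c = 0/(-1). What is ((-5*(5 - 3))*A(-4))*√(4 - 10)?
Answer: 0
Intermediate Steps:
c = 0 (c = 0*(-1) = 0)
A(t) = 0 (A(t) = 0*t = 0)
((-5*(5 - 3))*A(-4))*√(4 - 10) = (-5*(5 - 3)*0)*√(4 - 10) = (-5*2*0)*√(-6) = (-10*0)*(I*√6) = 0*(I*√6) = 0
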